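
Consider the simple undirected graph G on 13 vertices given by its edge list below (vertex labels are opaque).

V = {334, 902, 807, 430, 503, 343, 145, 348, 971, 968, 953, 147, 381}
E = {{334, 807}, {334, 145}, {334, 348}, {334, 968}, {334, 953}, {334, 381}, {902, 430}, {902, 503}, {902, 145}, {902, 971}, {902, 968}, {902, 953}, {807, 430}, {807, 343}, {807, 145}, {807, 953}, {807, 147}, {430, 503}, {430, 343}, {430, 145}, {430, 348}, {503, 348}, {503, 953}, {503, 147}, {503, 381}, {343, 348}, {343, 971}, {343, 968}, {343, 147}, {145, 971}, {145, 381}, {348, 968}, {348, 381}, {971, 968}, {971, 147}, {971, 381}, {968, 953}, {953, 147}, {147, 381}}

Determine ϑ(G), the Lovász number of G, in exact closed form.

deg(968) = 6; N(968) = {334, 902, 343, 348, 971, 953}.
Vertex 381 has 6 neighbors: 334, 503, 145, 348, 971, 147.
N(145) = {334, 902, 807, 430, 971, 381}, |N(145)| = 6.
Vertex 430 has 6 neighbors: 902, 807, 503, 343, 145, 348.
G on 13 vertices is 6-regular; strongly regular (13,6,2,3).
spec(A) ≈ [6.0, 1.30278, -2.30278] (distinct, 5 d.p.).
−13·(-sqrt(13)/2 - 1/2) / ((6)−(-sqrt(13)/2 - 1/2)) = sqrt(13) = ϑ(G).
ϑ(G) ≈ 3.6056.

sqrt(13)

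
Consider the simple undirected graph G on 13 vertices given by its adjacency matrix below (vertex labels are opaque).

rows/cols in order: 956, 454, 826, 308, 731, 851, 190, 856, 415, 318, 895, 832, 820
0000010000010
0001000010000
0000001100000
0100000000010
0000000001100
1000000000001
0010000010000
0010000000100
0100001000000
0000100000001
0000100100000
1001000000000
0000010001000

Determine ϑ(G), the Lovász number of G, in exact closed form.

N(308) = {454, 832}, |N(308)| = 2.
N(731) = {318, 895}, |N(731)| = 2.
Vertex 832 has 2 neighbors: 956, 308.
Vertex 820 has 2 neighbors: 851, 318.
deg(v) = 2 for all v (|V|=13); this is C_{13}, the 13-cycle.
Distinct eigenvalues (to 5 d.p.): [2.0, 1.77091, 1.13613, 0.24107, -0.70921, -1.49702, -1.94188].
ϑ = −N·λ_min/(λ_max−λ_min) = −13·(-2*cos(pi/13))/(2−(-2*cos(pi/13))) = 13*cos(pi/13)/(cos(pi/13) + 1).
≈ 6.40416856 (to 8 d.p.).
α=6, χ(Ḡ)=7; ϑ=13*cos(pi/13)/(cos(pi/13) + 1) lies between (both strict).

13*cos(pi/13)/(cos(pi/13) + 1)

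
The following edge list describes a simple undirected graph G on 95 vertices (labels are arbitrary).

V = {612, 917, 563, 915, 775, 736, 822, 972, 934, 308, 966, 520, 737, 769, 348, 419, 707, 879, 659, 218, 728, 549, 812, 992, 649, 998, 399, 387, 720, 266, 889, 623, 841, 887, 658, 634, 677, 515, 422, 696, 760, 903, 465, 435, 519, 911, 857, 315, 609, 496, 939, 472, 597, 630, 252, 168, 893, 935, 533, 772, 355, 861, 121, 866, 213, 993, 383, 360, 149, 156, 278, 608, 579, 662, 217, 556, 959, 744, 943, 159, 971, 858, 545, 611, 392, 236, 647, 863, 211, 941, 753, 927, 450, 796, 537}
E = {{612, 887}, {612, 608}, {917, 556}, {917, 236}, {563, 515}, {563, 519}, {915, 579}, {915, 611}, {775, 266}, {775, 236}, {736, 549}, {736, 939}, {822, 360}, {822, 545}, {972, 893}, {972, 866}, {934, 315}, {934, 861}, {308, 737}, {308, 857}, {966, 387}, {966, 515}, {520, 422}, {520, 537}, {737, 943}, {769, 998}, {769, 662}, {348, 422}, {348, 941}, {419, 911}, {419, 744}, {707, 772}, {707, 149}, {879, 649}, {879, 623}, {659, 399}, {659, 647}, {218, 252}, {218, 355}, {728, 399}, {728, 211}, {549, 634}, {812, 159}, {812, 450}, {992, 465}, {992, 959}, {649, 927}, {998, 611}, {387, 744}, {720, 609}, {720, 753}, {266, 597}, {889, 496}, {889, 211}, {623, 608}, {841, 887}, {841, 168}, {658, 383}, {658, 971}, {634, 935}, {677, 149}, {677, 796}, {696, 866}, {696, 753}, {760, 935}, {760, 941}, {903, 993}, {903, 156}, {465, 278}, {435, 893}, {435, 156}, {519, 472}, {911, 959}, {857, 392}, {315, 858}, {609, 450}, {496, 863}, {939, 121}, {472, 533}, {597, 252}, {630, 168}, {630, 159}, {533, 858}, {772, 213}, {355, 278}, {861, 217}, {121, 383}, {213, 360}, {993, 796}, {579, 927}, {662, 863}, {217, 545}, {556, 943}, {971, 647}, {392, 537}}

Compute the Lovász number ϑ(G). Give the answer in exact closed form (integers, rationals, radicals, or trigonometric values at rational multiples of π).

95*cos(pi/95)/(cos(pi/95) + 1)

deg(348) = 2; N(348) = {422, 941}.
deg(934) = 2; N(934) = {315, 861}.
N(266) = {775, 597}, |N(266)| = 2.
Vertex 217 has 2 neighbors: 861, 545.
2-regular, N=95; the odd cycle C_{95}.
The 48 distinct eigenvalues: [2.0, 1.99563, 1.98253, 1.96076, 1.93042, 1.89163, 1.84458, 1.78946, 1.72651, 1.65602, 1.57828, 1.49364, 1.40247, 1.30517, 1.20216, 1.0939, 0.98085, 0.86351, 0.74239, 0.61803, 0.49097, 0.36176, 0.23097, 0.09917, -0.03307, -0.16516, -0.29653, -0.4266, -0.55481, -0.68059, -0.80339, -0.92268, -1.03794, -1.14866, -1.25435, -1.35456, -1.44885, -1.5368, -1.61803, -1.69219, -1.75895, -1.81801, -1.86913, -1.91207, -1.94665, -1.97272, -1.99017, -1.99891].
With N=95: ϑ(G) = 95·(-(-1)*2*cos(pi/95))/(2−(-2*cos(pi/95))) = 95*cos(pi/95)/(cos(pi/95) + 1).
= 47.48701… (decimal).
Sandwich: α(G)=47 ≤ ϑ(G)=95*cos(pi/95)/(cos(pi/95) + 1) ≤ χ(Ḡ)=48 (both strict).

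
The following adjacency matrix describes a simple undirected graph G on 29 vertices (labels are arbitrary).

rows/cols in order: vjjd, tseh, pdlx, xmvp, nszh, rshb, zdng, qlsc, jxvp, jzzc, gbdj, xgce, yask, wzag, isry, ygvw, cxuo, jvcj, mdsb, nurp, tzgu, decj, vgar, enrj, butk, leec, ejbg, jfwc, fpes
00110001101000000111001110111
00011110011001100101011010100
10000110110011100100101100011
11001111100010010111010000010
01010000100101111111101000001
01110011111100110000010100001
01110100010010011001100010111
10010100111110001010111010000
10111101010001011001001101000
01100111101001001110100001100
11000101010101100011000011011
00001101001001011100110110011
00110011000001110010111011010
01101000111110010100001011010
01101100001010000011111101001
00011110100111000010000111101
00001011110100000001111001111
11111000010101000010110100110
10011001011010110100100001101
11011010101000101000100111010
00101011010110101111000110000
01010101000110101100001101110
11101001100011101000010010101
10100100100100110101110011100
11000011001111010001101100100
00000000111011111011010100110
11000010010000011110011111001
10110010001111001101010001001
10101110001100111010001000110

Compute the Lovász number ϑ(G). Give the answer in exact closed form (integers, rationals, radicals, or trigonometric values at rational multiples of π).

sqrt(29)

deg(qlsc) = 14; N(qlsc) = {vjjd, xmvp, rshb, jxvp, jzzc, gbdj, xgce, yask, cxuo, mdsb, tzgu, decj, vgar, butk}.
deg(pdlx) = 14; N(pdlx) = {vjjd, rshb, zdng, jxvp, jzzc, yask, wzag, isry, jvcj, tzgu, vgar, enrj, jfwc, fpes}.
Vertex yask has 14 neighbors: pdlx, xmvp, zdng, qlsc, wzag, isry, ygvw, mdsb, tzgu, decj, vgar, butk, leec, jfwc.
Vertex vgar has 14 neighbors: vjjd, tseh, pdlx, nszh, qlsc, jxvp, yask, wzag, isry, cxuo, decj, butk, ejbg, fpes.
14-regular, N=29; strongly regular (29,14,6,7).
Distinct eigenvalues (to 3 d.p.): [14.0, 2.193, -3.193].
λ_max=14, λ_min=-sqrt(29)/2 - 1/2; ϑ = −29·λ_min/(λ_max−λ_min) = sqrt(29).
Numerically 5.38516481.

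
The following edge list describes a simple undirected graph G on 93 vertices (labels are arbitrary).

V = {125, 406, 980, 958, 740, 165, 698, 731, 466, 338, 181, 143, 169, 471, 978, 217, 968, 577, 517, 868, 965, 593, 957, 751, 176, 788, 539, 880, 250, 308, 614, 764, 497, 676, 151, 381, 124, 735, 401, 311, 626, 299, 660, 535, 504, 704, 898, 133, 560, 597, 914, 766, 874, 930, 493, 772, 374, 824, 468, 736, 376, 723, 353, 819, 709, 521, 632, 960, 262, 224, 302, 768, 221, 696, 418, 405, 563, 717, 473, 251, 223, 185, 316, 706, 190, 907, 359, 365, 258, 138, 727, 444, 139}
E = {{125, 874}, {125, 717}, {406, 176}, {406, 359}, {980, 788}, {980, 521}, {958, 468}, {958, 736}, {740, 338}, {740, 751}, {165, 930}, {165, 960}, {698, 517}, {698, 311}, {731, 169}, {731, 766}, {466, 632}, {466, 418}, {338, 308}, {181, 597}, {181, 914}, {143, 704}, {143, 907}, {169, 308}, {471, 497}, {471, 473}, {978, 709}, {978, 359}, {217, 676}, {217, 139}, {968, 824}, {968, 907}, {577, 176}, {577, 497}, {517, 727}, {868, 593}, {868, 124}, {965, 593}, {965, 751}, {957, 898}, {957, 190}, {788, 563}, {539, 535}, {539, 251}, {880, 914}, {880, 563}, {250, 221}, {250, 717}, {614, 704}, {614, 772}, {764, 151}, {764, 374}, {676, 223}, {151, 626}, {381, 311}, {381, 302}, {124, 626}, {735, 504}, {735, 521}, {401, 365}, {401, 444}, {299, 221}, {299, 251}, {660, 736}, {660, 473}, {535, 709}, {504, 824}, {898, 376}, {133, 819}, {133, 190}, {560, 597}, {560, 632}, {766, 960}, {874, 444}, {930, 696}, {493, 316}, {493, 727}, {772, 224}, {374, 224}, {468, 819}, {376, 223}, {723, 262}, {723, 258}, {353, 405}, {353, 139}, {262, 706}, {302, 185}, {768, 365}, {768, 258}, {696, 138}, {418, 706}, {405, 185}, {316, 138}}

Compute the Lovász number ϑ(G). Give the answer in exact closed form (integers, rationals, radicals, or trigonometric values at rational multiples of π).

93*cos(pi/93)/(cos(pi/93) + 1)

N(406) = {176, 359}, |N(406)| = 2.
Vertex 262 has 2 neighbors: 723, 706.
deg(698) = 2; N(698) = {517, 311}.
N(597) = {181, 560}, |N(597)| = 2.
2-regular, N=93; the odd cycle C_{93}.
A has 47 distinct eigenvalues ≈ [2.0, 1.99544, 1.98177, 1.95906, 1.92741, 1.88697, 1.83792, 1.78048, 1.71491, 1.64153, 1.56065, 1.47265, 1.37793, 1.27693, 1.1701, 1.05793, 0.94093, 0.81964, 0.69461, 0.56641, 0.43563, 0.30286, 0.1687, 0.03378, -0.1013, -0.23591, -0.36945, -0.50131, -0.63087, -0.75756, -0.88079, -1.0, -1.11465, -1.22421, -1.32819, -1.42611, -1.51752, -1.602, -1.67918, -1.74869, -1.81023, -1.86351, -1.90828, -1.94434, -1.97154, -1.98974, -1.99886].
Lovász: ϑ = −93(-2*cos(pi/93))/(2+-(-1)*2*cos(pi/93)) = 93*cos(pi/93)/(cos(pi/93) + 1).
Numerically 46.486731879.
46 ≤ 93*cos(pi/93)/(cos(pi/93) + 1) ≤ 47: both strict.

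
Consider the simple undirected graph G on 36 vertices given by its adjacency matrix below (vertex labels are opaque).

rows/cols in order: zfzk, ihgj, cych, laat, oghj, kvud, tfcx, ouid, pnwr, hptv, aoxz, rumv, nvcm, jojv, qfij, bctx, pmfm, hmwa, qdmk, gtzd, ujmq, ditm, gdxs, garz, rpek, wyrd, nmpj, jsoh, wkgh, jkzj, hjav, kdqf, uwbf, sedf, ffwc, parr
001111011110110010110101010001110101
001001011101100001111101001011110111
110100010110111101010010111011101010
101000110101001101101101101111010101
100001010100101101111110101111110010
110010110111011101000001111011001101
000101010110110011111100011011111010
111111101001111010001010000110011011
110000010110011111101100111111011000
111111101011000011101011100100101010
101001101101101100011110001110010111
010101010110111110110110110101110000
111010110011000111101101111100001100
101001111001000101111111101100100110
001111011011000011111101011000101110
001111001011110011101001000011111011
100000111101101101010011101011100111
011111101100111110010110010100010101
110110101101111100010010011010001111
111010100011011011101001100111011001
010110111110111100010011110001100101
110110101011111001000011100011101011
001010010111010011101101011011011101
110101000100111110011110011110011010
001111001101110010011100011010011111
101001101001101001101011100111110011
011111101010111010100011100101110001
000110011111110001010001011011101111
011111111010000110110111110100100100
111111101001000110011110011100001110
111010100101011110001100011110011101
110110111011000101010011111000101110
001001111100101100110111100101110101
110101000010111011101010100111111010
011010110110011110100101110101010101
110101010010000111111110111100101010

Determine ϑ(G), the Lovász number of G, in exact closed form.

N(laat) = {zfzk, cych, tfcx, ouid, hptv, rumv, qfij, bctx, hmwa, qdmk, ujmq, ditm, garz, rpek, nmpj, jsoh, wkgh, jkzj, kdqf, sedf, parr}, |N(laat)| = 21.
deg(gtzd) = 21; N(gtzd) = {zfzk, ihgj, cych, oghj, tfcx, aoxz, rumv, jojv, qfij, pmfm, hmwa, qdmk, ujmq, garz, rpek, jsoh, wkgh, jkzj, kdqf, uwbf, parr}.
N(ujmq) = {ihgj, laat, oghj, tfcx, ouid, pnwr, hptv, aoxz, nvcm, jojv, qfij, bctx, gtzd, gdxs, garz, rpek, wyrd, jkzj, hjav, sedf, parr}, |N(ujmq)| = 21.
deg(bctx) = 21; N(bctx) = {cych, laat, oghj, kvud, pnwr, aoxz, rumv, nvcm, jojv, pmfm, hmwa, qdmk, ujmq, garz, wkgh, jkzj, hjav, kdqf, uwbf, ffwc, parr}.
21-regular, N=36; Kneser K(9,2) on C(9,2)=36 vertices.
Distinct eigenvalues (to 6 d.p.): [21.0, 1.0, -6.0].
Lovász (edge-transitive): ϑ = −36·(-6)/((21)−(-6)) = 8.
≈ 8.0000000 (to 7 d.p.).

8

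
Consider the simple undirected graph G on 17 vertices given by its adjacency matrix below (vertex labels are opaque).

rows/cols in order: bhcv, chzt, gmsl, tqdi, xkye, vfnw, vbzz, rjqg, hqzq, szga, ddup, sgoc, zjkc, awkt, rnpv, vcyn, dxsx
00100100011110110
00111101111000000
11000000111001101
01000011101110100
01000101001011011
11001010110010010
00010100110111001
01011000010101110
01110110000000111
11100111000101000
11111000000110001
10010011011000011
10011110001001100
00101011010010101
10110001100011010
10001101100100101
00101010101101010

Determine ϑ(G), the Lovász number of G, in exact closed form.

sqrt(17)

Vertex gmsl has 8 neighbors: bhcv, chzt, hqzq, szga, ddup, awkt, rnpv, dxsx.
Vertex rnpv has 8 neighbors: bhcv, gmsl, tqdi, rjqg, hqzq, zjkc, awkt, vcyn.
N(tqdi) = {chzt, vbzz, rjqg, hqzq, ddup, sgoc, zjkc, rnpv}, |N(tqdi)| = 8.
N(ddup) = {bhcv, chzt, gmsl, tqdi, xkye, sgoc, zjkc, dxsx}, |N(ddup)| = 8.
deg(v) = 8 for all v (|V|=17); SR(17,8,3,4) — a Paley graph.
spec(A) ≈ [8.0, 1.561553, -2.561553] (distinct, 6 d.p.).
ϑ = −N·λ_min/(λ_max−λ_min) = −17·(-sqrt(17)/2 - 1/2)/(8−(-sqrt(17)/2 - 1/2)) = sqrt(17).
≈ 4.123105626 (to 9 d.p.).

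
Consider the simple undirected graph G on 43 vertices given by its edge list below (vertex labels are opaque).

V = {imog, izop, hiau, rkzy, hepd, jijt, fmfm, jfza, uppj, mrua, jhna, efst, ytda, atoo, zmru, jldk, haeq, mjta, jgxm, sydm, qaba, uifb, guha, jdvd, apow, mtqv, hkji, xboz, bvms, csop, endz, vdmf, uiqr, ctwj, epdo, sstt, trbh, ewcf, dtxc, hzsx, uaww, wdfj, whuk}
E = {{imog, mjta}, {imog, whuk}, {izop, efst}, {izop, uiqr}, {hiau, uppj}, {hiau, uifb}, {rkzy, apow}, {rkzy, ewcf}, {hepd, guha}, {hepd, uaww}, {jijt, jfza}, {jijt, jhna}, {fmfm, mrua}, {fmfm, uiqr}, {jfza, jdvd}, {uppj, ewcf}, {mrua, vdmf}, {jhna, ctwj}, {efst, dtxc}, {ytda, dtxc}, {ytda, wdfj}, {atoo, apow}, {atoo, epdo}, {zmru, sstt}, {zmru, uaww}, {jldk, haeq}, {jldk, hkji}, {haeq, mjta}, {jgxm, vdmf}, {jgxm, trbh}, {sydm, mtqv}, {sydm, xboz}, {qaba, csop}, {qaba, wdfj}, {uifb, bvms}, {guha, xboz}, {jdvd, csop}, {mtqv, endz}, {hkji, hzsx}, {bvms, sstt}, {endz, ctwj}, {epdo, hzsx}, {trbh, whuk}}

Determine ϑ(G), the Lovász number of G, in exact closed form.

deg(endz) = 2; N(endz) = {mtqv, ctwj}.
Vertex wdfj has 2 neighbors: ytda, qaba.
Vertex whuk has 2 neighbors: imog, trbh.
Vertex xboz has 2 neighbors: sydm, guha.
Regular of degree 2 on 43 vertices: a single 43-cycle (edge-transitive).
A has 22 distinct eigenvalues ≈ [2.0, 1.9787, 1.9152, 1.8109, 1.668, 1.4895, 1.2793, 1.0419, 0.7822, 0.5059, 0.2187, -0.073, -0.3633, -0.6458, -0.9145, -1.1637, -1.3881, -1.583, -1.7441, -1.868, -1.9522, -1.9947].
−43·(-2*cos(pi/43)) / ((2)−(-2*cos(pi/43))) = 43*cos(pi/43)/(cos(pi/43) + 1) = ϑ(G).
Numerically 21.471283746.
Sandwich: α(G)=21 ≤ ϑ(G)=43*cos(pi/43)/(cos(pi/43) + 1) ≤ χ(Ḡ)=22 (both strict).

43*cos(pi/43)/(cos(pi/43) + 1)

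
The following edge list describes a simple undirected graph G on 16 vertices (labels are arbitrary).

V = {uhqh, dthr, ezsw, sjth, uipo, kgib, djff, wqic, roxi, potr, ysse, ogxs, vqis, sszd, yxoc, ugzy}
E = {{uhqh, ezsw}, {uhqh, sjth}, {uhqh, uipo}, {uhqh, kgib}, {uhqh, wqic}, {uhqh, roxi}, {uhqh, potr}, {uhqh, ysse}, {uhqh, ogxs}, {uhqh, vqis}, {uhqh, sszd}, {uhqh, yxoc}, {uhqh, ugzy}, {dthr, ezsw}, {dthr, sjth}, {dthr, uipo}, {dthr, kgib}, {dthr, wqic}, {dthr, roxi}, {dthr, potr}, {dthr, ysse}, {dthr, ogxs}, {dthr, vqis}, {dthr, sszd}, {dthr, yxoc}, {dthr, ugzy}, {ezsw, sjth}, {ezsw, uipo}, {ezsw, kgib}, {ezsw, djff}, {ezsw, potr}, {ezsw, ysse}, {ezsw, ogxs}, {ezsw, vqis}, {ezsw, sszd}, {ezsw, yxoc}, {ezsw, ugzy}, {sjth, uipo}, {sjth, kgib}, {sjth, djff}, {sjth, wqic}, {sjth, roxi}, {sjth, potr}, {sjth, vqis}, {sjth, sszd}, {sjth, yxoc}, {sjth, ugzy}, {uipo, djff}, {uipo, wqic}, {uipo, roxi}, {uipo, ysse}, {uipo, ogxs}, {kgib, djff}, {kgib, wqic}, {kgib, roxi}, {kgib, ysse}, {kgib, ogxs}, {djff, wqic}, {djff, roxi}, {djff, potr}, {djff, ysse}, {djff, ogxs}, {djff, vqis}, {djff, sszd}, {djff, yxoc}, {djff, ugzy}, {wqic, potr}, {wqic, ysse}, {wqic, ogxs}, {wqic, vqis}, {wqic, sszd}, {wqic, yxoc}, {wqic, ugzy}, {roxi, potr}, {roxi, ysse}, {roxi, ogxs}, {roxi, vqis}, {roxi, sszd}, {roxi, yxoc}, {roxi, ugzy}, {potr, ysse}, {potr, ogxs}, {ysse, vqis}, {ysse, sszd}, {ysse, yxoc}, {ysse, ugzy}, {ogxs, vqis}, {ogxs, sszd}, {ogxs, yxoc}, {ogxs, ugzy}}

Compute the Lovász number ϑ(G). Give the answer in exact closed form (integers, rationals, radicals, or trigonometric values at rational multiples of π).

deg(uipo) = 9; N(uipo) = {uhqh, dthr, ezsw, sjth, djff, wqic, roxi, ysse, ogxs}.
Vertex ugzy has 9 neighbors: uhqh, dthr, ezsw, sjth, djff, wqic, roxi, ysse, ogxs.
N(dthr) = {ezsw, sjth, uipo, kgib, wqic, roxi, potr, ysse, ogxs, vqis, sszd, yxoc, ugzy}, |N(dthr)| = 13.
deg(djff) = 13; N(djff) = {ezsw, sjth, uipo, kgib, wqic, roxi, potr, ysse, ogxs, vqis, sszd, yxoc, ugzy}.
K_{7,3,3,3} (perfect); ϑ(G) = α(G) = max{7,3,3,3} = 7.
≈ 7.000000000 (to 9 d.p.).
Check 7 ≤ 7 ≤ 7: collapsed.

7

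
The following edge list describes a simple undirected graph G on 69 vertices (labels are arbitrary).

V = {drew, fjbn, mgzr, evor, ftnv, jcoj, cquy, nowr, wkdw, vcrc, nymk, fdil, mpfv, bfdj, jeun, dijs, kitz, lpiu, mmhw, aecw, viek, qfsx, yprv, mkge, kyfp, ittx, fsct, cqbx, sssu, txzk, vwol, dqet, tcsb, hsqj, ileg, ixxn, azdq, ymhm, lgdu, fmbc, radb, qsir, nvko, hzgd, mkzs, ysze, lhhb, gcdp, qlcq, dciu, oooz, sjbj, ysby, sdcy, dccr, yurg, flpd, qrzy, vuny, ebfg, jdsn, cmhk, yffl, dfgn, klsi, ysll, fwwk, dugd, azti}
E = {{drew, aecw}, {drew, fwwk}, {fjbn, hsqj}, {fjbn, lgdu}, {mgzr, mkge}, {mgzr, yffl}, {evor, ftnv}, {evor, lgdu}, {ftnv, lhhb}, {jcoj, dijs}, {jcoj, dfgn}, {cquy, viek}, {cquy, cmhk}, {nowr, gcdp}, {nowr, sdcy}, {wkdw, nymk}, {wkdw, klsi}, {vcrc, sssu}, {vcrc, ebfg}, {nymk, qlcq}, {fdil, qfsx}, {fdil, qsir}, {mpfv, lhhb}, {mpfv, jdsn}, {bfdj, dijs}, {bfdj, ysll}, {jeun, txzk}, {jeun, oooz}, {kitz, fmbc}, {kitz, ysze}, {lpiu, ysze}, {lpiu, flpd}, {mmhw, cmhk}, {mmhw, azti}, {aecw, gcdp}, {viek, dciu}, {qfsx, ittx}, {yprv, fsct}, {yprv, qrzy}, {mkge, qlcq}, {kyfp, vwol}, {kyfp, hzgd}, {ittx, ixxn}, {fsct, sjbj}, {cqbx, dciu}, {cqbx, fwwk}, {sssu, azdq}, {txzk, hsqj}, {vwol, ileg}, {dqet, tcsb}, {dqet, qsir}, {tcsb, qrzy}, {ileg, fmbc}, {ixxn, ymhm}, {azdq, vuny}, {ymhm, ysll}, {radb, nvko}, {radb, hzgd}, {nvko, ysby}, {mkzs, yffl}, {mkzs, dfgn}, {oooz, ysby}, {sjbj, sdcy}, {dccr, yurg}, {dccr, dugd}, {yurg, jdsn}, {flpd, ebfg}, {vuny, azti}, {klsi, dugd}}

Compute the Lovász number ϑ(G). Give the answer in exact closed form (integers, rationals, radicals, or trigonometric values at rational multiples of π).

deg(qrzy) = 2; N(qrzy) = {yprv, tcsb}.
N(radb) = {nvko, hzgd}, |N(radb)| = 2.
deg(cqbx) = 2; N(cqbx) = {dciu, fwwk}.
deg(ittx) = 2; N(ittx) = {qfsx, ixxn}.
G on 69 vertices is 2-regular; a single 69-cycle (edge-transitive).
spec(A) ≈ [2.0, 1.991714, 1.966923, 1.925835, 1.868788, 1.796255, 1.708839, 1.607262, 1.492367, 1.365106, 1.226534, 1.077797, 0.92013, 0.754838, 0.583292, 0.406912, 0.22716, 0.045526, -0.136485, -0.317365, -0.495616, -0.669759, -0.838353, -1.0, -1.153361, -1.297164, -1.430219, -1.551423, -1.659771, -1.754365, -1.834423, -1.899279, -1.948398, -1.981372, -1.997927] (distinct, 6 d.p.).
−69·(-2*cos(pi/69)) / ((2)−(-2*cos(pi/69))) = 69*cos(pi/69)/(cos(pi/69) + 1) = ϑ(G).
ϑ(G) ≈ 34.4821141.
α=34, χ(Ḡ)=35; ϑ=69*cos(pi/69)/(cos(pi/69) + 1) lies between (both strict).

69*cos(pi/69)/(cos(pi/69) + 1)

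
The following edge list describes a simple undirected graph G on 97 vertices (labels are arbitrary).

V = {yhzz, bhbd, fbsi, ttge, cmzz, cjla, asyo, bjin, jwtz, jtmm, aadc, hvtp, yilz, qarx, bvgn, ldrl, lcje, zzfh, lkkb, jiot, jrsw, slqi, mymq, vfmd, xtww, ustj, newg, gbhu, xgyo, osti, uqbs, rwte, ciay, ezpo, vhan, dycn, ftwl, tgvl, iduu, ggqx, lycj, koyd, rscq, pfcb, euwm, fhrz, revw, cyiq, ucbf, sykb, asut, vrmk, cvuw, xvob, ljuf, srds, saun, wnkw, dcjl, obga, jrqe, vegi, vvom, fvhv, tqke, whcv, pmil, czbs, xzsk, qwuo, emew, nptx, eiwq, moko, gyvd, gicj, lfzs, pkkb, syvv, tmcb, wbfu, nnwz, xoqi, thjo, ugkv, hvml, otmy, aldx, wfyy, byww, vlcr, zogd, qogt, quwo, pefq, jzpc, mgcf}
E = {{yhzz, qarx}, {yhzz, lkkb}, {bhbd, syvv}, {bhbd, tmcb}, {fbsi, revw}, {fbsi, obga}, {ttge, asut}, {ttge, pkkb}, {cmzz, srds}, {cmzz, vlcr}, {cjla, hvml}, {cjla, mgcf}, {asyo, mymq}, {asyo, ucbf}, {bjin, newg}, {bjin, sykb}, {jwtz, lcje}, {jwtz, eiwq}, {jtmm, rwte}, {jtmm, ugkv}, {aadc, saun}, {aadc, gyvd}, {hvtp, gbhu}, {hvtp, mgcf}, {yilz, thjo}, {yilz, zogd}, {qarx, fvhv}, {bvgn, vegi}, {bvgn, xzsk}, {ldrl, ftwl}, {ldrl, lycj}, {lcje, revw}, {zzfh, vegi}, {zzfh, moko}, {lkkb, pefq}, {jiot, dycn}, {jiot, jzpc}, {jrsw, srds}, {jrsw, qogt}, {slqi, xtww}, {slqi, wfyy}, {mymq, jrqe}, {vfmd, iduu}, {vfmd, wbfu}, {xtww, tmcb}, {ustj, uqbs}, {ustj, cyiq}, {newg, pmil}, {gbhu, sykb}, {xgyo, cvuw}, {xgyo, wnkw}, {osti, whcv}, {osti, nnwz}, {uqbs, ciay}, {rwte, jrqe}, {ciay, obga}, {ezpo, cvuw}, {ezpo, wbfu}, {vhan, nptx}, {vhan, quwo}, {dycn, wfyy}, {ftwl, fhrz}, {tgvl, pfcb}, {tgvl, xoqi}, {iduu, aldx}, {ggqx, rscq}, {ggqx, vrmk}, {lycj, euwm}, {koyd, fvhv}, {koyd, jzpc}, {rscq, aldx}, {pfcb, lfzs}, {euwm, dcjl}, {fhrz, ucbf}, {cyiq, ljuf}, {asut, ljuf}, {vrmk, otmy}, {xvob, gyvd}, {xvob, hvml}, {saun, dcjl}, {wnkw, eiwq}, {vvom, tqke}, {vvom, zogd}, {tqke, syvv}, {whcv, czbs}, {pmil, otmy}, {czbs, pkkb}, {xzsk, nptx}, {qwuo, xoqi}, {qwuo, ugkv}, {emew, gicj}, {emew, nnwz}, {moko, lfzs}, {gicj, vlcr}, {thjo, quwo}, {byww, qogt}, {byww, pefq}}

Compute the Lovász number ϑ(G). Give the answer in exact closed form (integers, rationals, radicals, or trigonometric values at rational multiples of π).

97*cos(pi/97)/(cos(pi/97) + 1)

N(saun) = {aadc, dcjl}, |N(saun)| = 2.
deg(cjla) = 2; N(cjla) = {hvml, mgcf}.
N(xoqi) = {tgvl, qwuo}, |N(xoqi)| = 2.
N(zzfh) = {vegi, moko}, |N(zzfh)| = 2.
G on 97 vertices is 2-regular; this is C_{97}, the 97-cycle.
spec(A) ≈ [2.0, 1.9958, 1.9832, 1.9624, 1.9332, 1.896, 1.8508, 1.7979, 1.7374, 1.6697, 1.5949, 1.5134, 1.4256, 1.3318, 1.2325, 1.1279, 1.0186, 0.9051, 0.7878, 0.6671, 0.5437, 0.4179, 0.2905, 0.1618, 0.0324, -0.0971, -0.2262, -0.3544, -0.481, -0.6057, -0.7278, -0.8469, -0.9624, -1.0738, -1.1808, -1.2828, -1.3794, -1.4703, -1.555, -1.6331, -1.7044, -1.7686, -1.8253, -1.8744, -1.9156, -1.9488, -1.9738, -1.9906, -1.999] (distinct, 4 d.p.).
ϑ = −N·λ_min/(λ_max−λ_min) = −97·(-2*cos(pi/97))/(2−(-2*cos(pi/97))) = 97*cos(pi/97)/(cos(pi/97) + 1).
ϑ(G) ≈ 48.487279.
Check 48 ≤ 97*cos(pi/97)/(cos(pi/97) + 1) ≤ 49: both strict.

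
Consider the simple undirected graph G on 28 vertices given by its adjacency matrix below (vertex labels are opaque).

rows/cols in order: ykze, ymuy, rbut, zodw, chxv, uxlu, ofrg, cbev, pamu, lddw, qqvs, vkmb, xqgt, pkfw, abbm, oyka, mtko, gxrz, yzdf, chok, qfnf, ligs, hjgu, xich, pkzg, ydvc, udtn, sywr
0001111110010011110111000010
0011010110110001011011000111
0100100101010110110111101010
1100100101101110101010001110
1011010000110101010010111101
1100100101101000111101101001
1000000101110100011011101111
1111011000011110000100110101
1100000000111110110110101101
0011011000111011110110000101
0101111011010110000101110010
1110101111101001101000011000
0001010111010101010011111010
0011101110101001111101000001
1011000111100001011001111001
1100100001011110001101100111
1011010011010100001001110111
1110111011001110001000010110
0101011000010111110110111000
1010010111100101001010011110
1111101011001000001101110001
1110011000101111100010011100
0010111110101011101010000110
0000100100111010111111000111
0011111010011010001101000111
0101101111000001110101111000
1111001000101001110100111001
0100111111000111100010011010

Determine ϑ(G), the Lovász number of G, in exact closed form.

7

Vertex qfnf has 15 neighbors: ykze, ymuy, rbut, zodw, chxv, ofrg, pamu, lddw, xqgt, yzdf, chok, ligs, hjgu, xich, sywr.
N(rbut) = {ymuy, chxv, cbev, lddw, vkmb, pkfw, abbm, mtko, gxrz, chok, qfnf, ligs, hjgu, pkzg, udtn}, |N(rbut)| = 15.
N(ydvc) = {ymuy, zodw, chxv, ofrg, cbev, pamu, lddw, oyka, mtko, gxrz, chok, ligs, hjgu, xich, pkzg}, |N(ydvc)| = 15.
Vertex gxrz has 15 neighbors: ykze, ymuy, rbut, chxv, uxlu, ofrg, pamu, lddw, xqgt, pkfw, abbm, yzdf, xich, ydvc, udtn.
15-regular, N=28; Kneser K(8,2) on C(8,2)=28 vertices.
A has 3 distinct eigenvalues ≈ [15.0, 1.0, -5.0].
Lovász: ϑ = −28(-5)/(15+-1*(-5)) = 7.
Numerically 7.000000000.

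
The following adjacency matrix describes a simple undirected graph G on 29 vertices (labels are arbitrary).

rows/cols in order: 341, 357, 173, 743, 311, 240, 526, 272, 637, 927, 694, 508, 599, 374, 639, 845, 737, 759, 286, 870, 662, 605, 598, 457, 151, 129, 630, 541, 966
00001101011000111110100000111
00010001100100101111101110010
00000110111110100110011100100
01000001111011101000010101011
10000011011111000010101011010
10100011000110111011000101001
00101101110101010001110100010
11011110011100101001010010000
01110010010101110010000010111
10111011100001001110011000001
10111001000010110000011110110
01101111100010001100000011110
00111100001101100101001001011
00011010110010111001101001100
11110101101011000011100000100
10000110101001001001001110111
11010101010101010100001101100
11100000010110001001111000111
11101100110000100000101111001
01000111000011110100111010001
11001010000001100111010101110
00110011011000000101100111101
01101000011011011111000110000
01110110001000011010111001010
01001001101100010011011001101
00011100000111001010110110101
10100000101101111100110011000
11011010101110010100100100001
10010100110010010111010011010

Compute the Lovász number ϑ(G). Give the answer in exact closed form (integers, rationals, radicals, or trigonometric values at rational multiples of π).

deg(526) = 14; N(526) = {173, 311, 240, 272, 637, 927, 508, 374, 845, 870, 662, 605, 457, 541}.
Vertex 639 has 14 neighbors: 341, 357, 173, 743, 240, 272, 637, 694, 599, 374, 286, 870, 662, 630.
N(598) = {357, 173, 311, 927, 694, 599, 374, 845, 737, 759, 286, 870, 457, 151}, |N(598)| = 14.
deg(272) = 14; N(272) = {341, 357, 743, 311, 240, 526, 927, 694, 508, 639, 737, 870, 605, 151}.
29-vertex 14-regular graph: SR(29,14,6,7) — a Paley graph.
The 3 distinct eigenvalues: [14.0, 2.193, -3.193].
ϑ = −N·λ_min/(λ_max−λ_min) = −29·(-sqrt(29)/2 - 1/2)/(14−(-sqrt(29)/2 - 1/2)) = sqrt(29).
= 5.385164807… (decimal).

sqrt(29)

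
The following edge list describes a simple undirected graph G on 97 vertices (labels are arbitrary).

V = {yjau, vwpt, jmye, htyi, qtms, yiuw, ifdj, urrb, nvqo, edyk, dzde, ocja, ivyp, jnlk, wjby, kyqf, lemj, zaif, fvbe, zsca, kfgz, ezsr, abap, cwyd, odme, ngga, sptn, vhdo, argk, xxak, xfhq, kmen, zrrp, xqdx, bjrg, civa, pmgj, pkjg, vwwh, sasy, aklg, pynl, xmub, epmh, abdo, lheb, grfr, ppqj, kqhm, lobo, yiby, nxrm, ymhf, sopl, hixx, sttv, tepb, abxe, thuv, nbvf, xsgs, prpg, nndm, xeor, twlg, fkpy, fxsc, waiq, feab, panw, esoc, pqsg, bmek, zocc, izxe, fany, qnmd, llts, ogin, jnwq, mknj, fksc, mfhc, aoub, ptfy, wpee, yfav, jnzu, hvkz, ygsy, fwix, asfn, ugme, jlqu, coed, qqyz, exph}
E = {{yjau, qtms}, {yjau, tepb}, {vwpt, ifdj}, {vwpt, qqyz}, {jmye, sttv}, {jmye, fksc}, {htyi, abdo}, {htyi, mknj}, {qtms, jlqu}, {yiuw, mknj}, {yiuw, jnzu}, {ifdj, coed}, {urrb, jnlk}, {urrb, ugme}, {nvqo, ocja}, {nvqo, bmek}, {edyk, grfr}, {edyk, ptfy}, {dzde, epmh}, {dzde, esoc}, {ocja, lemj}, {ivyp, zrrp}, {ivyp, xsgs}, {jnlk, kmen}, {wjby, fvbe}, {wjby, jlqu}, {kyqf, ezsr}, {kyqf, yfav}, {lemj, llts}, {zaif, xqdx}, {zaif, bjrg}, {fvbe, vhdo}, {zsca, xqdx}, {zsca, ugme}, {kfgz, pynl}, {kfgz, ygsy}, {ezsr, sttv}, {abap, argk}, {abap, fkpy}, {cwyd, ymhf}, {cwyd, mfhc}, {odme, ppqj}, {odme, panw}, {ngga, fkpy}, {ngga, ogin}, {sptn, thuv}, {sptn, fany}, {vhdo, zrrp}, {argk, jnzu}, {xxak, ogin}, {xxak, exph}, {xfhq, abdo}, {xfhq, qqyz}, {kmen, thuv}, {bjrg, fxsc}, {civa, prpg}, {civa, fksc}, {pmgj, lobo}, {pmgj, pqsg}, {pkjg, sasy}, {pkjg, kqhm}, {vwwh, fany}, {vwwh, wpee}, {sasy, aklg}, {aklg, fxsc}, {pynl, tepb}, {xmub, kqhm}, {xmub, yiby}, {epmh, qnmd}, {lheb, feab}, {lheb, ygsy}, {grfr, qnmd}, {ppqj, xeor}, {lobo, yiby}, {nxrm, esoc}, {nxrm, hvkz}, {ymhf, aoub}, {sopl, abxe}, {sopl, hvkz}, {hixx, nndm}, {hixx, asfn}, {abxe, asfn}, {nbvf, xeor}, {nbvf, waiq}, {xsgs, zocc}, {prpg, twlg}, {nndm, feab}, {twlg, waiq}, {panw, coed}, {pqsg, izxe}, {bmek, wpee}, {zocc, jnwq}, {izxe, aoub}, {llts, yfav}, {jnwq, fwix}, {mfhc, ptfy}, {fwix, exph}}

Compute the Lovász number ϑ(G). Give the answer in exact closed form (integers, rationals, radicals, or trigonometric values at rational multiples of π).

Vertex ogin has 2 neighbors: ngga, xxak.
deg(bjrg) = 2; N(bjrg) = {zaif, fxsc}.
deg(aklg) = 2; N(aklg) = {sasy, fxsc}.
deg(ocja) = 2; N(ocja) = {nvqo, lemj}.
2-regular, N=97; a single 97-cycle (edge-transitive).
A has 49 distinct eigenvalues ≈ [2.0, 1.996, 1.983, 1.962, 1.933, 1.896, 1.851, 1.798, 1.737, 1.67, 1.595, 1.513, 1.426, 1.332, 1.232, 1.128, 1.019, 0.905, 0.788, 0.667, 0.544, 0.418, 0.29, 0.162, 0.032, -0.097, -0.226, -0.354, -0.481, -0.606, -0.728, -0.847, -0.962, -1.074, -1.181, -1.283, -1.379, -1.47, -1.555, -1.633, -1.704, -1.769, -1.825, -1.874, -1.916, -1.949, -1.974, -1.991, -1.999].
−97·(-2*cos(pi/97)) / ((2)−(-2*cos(pi/97))) = 97*cos(pi/97)/(cos(pi/97) + 1) = ϑ(G).
≈ 48.4872792 (to 7 d.p.).
48 ≤ 97*cos(pi/97)/(cos(pi/97) + 1) ≤ 49: both strict.

97*cos(pi/97)/(cos(pi/97) + 1)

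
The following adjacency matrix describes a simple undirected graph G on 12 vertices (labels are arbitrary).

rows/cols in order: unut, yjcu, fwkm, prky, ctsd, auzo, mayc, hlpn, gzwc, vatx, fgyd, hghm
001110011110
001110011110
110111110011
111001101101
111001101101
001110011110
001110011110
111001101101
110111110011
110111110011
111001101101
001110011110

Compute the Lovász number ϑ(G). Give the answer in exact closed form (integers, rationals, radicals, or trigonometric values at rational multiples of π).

Vertex mayc has 7 neighbors: fwkm, prky, ctsd, hlpn, gzwc, vatx, fgyd.
deg(unut) = 7; N(unut) = {fwkm, prky, ctsd, hlpn, gzwc, vatx, fgyd}.
Vertex ctsd has 8 neighbors: unut, yjcu, fwkm, auzo, mayc, gzwc, vatx, hghm.
N(prky) = {unut, yjcu, fwkm, auzo, mayc, gzwc, vatx, hghm}, |N(prky)| = 8.
G = K_{5,4,3}: α = 5 = χ(Ḡ), so ϑ = 5.
≈ 5.000000 (to 6 d.p.).
Check 5 ≤ 5 ≤ 5: collapsed.

5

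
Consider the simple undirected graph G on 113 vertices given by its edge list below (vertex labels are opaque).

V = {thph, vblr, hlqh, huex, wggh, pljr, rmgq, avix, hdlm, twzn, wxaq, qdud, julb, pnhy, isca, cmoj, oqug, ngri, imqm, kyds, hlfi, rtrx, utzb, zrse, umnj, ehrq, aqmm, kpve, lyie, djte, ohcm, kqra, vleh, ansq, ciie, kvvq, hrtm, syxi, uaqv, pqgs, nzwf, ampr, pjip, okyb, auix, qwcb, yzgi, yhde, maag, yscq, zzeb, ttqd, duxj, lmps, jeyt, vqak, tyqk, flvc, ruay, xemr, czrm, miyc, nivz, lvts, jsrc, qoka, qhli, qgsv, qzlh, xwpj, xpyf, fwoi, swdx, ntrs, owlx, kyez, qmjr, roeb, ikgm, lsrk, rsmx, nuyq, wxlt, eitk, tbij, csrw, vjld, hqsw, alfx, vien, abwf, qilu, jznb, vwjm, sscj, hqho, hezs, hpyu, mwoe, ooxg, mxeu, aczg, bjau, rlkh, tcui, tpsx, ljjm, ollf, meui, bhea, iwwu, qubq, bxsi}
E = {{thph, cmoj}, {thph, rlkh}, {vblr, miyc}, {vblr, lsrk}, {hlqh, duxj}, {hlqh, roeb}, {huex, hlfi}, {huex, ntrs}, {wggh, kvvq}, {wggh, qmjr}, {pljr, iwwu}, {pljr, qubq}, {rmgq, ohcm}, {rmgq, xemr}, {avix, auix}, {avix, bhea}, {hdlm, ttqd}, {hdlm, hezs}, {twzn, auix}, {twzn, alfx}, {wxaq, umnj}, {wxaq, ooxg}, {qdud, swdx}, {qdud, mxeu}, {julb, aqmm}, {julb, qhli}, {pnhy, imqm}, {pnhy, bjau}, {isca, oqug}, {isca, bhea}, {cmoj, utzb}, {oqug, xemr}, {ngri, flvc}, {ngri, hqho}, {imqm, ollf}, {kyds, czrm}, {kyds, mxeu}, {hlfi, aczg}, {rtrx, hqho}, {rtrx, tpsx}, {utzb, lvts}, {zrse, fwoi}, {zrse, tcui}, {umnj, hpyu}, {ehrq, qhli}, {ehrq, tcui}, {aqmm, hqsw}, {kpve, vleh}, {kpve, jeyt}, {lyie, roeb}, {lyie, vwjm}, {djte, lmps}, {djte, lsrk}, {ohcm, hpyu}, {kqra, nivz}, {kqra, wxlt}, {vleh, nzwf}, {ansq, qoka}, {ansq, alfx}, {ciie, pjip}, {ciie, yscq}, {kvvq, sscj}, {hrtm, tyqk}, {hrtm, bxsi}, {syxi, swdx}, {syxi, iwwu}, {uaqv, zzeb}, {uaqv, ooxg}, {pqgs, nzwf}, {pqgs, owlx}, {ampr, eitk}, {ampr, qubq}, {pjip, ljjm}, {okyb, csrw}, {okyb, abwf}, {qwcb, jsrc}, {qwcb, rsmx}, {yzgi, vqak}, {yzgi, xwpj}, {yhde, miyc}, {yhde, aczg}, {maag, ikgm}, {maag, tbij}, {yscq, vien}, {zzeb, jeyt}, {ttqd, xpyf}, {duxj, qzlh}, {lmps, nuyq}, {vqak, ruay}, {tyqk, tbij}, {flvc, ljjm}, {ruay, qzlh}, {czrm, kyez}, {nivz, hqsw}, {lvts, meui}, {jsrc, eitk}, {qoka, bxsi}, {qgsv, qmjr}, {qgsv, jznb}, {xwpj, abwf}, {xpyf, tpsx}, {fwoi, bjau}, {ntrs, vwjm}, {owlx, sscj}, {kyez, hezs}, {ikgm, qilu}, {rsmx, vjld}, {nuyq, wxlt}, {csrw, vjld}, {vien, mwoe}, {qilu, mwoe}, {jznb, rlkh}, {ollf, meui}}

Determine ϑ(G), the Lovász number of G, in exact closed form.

Vertex utzb has 2 neighbors: cmoj, lvts.
N(ngri) = {flvc, hqho}, |N(ngri)| = 2.
deg(fwoi) = 2; N(fwoi) = {zrse, bjau}.
N(ruay) = {vqak, qzlh}, |N(ruay)| = 2.
Every vertex has degree 2 (N=113); connected 2-regular on 113 ⇒ C_{113}.
The 57 distinct eigenvalues: [2.0, 1.997, 1.988, 1.972, 1.951, 1.923, 1.89, 1.85, 1.805, 1.755, 1.699, 1.637, 1.571, 1.5, 1.424, 1.344, 1.259, 1.171, 1.079, 0.984, 0.886, 0.785, 0.681, 0.576, 0.468, 0.359, 0.25, 0.139, 0.028, -0.083, -0.194, -0.305, -0.414, -0.522, -0.629, -0.733, -0.835, -0.935, -1.032, -1.126, -1.216, -1.302, -1.384, -1.462, -1.536, -1.605, -1.669, -1.727, -1.781, -1.829, -1.871, -1.907, -1.938, -1.962, -1.981, -1.993, -1.999].
−113·(-2*cos(pi/113)) / ((2)−(-2*cos(pi/113))) = 113*cos(pi/113)/(cos(pi/113) + 1) = ϑ(G).
Numerically 56.4890809.
Lovász sandwich 56 ≤ 113*cos(pi/113)/(cos(pi/113) + 1) ≤ 57: both strict.

113*cos(pi/113)/(cos(pi/113) + 1)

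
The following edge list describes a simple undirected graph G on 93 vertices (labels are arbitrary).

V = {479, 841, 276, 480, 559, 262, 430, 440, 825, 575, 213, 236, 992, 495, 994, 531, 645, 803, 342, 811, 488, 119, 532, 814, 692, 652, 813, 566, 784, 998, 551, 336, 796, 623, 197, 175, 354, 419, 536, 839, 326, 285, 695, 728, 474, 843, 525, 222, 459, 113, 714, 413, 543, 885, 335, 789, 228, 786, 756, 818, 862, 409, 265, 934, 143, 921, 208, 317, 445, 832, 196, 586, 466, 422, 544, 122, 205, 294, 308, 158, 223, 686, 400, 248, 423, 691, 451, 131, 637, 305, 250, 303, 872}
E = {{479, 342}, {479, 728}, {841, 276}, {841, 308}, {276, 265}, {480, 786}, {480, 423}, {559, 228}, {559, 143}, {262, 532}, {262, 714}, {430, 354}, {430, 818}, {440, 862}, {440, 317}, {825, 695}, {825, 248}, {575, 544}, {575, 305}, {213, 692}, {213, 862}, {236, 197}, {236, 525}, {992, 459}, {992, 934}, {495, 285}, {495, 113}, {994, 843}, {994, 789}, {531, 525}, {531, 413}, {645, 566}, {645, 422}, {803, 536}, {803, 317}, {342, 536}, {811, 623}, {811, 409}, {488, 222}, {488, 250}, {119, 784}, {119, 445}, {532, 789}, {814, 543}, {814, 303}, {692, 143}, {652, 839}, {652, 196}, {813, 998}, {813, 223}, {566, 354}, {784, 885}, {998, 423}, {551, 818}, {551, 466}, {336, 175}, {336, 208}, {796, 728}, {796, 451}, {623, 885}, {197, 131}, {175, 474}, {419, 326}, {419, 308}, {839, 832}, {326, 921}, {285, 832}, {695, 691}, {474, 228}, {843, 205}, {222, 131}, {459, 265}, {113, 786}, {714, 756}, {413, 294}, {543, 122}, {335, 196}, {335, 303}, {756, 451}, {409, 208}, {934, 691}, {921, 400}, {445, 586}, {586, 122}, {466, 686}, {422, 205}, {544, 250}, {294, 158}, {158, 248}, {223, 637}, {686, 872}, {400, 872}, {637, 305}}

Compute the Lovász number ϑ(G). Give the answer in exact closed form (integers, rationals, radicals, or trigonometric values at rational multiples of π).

deg(784) = 2; N(784) = {119, 885}.
Vertex 131 has 2 neighbors: 197, 222.
N(586) = {445, 122}, |N(586)| = 2.
Vertex 686 has 2 neighbors: 466, 872.
2-regular, N=93; connected 2-regular on 93 ⇒ C_{93}.
spec(A) ≈ [2.0, 1.995437, 1.98177, 1.95906, 1.927411, 1.886968, 1.837916, 1.780477, 1.714914, 1.641527, 1.56065, 1.472651, 1.377934, 1.276929, 1.170098, 1.057928, 0.940931, 0.819641, 0.694611, 0.566411, 0.435627, 0.302856, 0.168702, 0.033779, -0.101298, -0.235913, -0.369452, -0.501305, -0.630871, -0.757558, -0.880788, -1.0, -1.114649, -1.224212, -1.328189, -1.426106, -1.517516, -1.602002, -1.679179, -1.748693, -1.810229, -1.863505, -1.908279, -1.944345, -1.97154, -1.989739, -1.998859] (distinct, 6 d.p.).
Lovász (edge-transitive): ϑ = −93·(-2*cos(pi/93))/((2)−(-2*cos(pi/93))) = 93*cos(pi/93)/(cos(pi/93) + 1).
Numerically 46.4867.
Sandwich: α(G)=46 ≤ ϑ(G)=93*cos(pi/93)/(cos(pi/93) + 1) ≤ χ(Ḡ)=47 (both strict).

93*cos(pi/93)/(cos(pi/93) + 1)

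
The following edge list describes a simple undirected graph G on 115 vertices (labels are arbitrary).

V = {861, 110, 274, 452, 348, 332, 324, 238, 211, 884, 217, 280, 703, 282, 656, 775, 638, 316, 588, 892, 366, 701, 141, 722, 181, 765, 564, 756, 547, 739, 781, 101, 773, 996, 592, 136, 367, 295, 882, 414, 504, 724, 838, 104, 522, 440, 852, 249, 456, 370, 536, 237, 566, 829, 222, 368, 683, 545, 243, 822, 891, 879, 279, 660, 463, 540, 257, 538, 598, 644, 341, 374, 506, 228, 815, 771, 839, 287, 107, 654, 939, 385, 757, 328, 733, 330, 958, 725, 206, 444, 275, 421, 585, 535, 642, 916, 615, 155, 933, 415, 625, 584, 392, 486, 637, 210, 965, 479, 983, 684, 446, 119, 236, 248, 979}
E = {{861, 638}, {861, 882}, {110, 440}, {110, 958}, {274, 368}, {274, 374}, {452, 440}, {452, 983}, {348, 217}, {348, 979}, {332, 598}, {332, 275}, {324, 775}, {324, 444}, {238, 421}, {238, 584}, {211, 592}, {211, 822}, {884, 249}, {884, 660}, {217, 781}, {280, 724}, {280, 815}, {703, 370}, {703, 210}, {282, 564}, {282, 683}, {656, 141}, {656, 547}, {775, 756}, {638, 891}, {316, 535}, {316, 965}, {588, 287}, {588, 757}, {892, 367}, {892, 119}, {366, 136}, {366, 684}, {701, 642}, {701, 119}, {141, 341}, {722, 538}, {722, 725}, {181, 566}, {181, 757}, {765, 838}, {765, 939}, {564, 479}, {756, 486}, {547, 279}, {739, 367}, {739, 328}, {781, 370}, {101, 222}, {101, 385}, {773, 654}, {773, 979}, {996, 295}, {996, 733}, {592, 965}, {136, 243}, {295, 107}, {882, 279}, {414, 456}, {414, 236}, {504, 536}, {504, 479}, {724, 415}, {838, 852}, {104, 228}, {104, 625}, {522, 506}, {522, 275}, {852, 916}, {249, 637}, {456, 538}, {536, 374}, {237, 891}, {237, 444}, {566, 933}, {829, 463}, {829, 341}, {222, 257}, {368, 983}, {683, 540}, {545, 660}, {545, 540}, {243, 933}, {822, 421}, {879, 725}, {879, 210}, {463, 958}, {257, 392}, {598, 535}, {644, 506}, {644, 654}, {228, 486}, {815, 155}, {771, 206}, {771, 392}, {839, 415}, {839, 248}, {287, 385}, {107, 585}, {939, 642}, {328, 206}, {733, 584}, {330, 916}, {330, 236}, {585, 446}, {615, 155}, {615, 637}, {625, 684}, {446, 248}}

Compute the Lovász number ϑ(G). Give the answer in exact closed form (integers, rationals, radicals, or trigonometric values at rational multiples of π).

115*cos(pi/115)/(cos(pi/115) + 1)

deg(839) = 2; N(839) = {415, 248}.
deg(615) = 2; N(615) = {155, 637}.
deg(452) = 2; N(452) = {440, 983}.
Vertex 733 has 2 neighbors: 996, 584.
G on 115 vertices is 2-regular; this is C_{115}, the 115-cycle.
Distinct eigenvalues (to 4 d.p.): [2.0, 1.997, 1.9881, 1.9732, 1.9524, 1.9258, 1.8935, 1.8555, 1.812, 1.763, 1.7088, 1.6495, 1.5853, 1.5164, 1.4429, 1.3651, 1.2832, 1.1976, 1.1083, 1.0157, 0.9201, 0.8218, 0.721, 0.618, 0.5132, 0.4069, 0.2994, 0.1909, 0.0819, -0.0273, -0.1365, -0.2452, -0.3533, -0.4602, -0.5658, -0.6698, -0.7717, -0.8713, -0.9683, -1.0624, -1.1534, -1.2409, -1.3247, -1.4045, -1.4802, -1.5514, -1.618, -1.6798, -1.7366, -1.7882, -1.8344, -1.8752, -1.9104, -1.9399, -1.9635, -1.9814, -1.9933, -1.9993].
ϑ = −N·λ_min/(λ_max−λ_min) = −115·(-2*cos(pi/115))/(2−(-2*cos(pi/115))) = 115*cos(pi/115)/(cos(pi/115) + 1).
Numerically 57.4892708.
Check 57 ≤ 115*cos(pi/115)/(cos(pi/115) + 1) ≤ 58: both strict.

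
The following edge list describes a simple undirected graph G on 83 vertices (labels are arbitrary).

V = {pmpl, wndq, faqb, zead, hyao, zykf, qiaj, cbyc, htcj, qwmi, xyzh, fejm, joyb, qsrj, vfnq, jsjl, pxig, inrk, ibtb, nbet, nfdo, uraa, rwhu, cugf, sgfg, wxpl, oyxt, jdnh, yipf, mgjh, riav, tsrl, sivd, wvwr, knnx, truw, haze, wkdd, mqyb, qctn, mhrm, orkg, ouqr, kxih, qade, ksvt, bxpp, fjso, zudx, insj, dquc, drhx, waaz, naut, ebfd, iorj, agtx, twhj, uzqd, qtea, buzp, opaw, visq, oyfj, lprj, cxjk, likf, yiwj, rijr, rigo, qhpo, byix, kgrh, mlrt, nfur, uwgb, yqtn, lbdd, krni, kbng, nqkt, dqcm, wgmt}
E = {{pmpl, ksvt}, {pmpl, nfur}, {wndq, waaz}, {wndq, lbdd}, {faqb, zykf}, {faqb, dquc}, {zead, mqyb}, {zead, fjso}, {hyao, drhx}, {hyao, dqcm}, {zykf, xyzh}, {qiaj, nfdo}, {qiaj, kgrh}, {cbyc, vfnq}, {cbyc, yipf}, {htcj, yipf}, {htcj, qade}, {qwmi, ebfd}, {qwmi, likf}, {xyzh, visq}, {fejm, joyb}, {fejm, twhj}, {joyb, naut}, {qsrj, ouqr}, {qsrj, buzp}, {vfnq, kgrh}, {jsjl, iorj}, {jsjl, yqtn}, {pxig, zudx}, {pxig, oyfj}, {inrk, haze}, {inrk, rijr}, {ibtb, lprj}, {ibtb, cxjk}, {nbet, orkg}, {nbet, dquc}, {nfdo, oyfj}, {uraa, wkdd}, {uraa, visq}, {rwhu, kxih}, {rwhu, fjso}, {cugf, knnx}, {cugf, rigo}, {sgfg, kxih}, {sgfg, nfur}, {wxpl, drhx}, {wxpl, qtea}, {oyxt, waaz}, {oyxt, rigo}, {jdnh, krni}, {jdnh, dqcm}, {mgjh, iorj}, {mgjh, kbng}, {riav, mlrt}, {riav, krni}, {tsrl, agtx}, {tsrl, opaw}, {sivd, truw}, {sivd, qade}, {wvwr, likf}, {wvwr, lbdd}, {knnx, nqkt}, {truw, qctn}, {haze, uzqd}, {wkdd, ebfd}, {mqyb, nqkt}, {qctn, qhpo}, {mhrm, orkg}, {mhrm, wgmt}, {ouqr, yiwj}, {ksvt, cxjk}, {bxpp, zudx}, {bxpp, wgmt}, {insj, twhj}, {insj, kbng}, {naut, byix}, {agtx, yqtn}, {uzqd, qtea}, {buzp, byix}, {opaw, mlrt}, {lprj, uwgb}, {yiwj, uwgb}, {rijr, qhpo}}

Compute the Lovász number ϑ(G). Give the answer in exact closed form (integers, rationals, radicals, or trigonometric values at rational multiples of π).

deg(faqb) = 2; N(faqb) = {zykf, dquc}.
Vertex rijr has 2 neighbors: inrk, qhpo.
N(rigo) = {cugf, oyxt}, |N(rigo)| = 2.
deg(uwgb) = 2; N(uwgb) = {lprj, yiwj}.
83-vertex 2-regular graph: a single 83-cycle (edge-transitive).
Distinct eigenvalues (to 5 d.p.): [2.0, 1.99427, 1.97712, 1.94865, 1.90901, 1.85844, 1.79722, 1.72571, 1.64431, 1.5535, 1.45378, 1.34575, 1.23, 1.1072, 0.97807, 0.84333, 0.70376, 0.56016, 0.41335, 0.26418, 0.11349, -0.03785, -0.18897, -0.33901, -0.48711, -0.63242, -0.7741, -0.91135, -1.04338, -1.16944, -1.28879, -1.40077, -1.50472, -1.60005, -1.68622, -1.76273, -1.82914, -1.88507, -1.93021, -1.96429, -1.98712, -1.99857].
With N=83: ϑ(G) = 83·(-(-1)*2*cos(pi/83))/(2−(-2*cos(pi/83))) = 83*cos(pi/83)/(cos(pi/83) + 1).
≈ 41.4851326 (to 7 d.p.).
Check 41 ≤ 83*cos(pi/83)/(cos(pi/83) + 1) ≤ 42: both strict.

83*cos(pi/83)/(cos(pi/83) + 1)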